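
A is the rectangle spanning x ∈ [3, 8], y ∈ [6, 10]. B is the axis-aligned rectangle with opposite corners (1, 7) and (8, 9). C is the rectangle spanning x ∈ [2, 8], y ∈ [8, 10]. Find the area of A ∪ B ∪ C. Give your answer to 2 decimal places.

By inclusion–exclusion:
Individual areas: |A| = 20, |B| = 14, |C| = 12.
|A∩B|: x∈[3,8], y∈[7,9] → 5·2 = 10.
|A∩C|: x∈[3,8], y∈[8,10] → 5·2 = 10.
|B∩C|: x∈[2,8], y∈[8,9] → 6·1 = 6.
|A∩B∩C| = 5.
|A ∪ B ∪ C| = 46 − 26 + 5 = 25.00.

25.00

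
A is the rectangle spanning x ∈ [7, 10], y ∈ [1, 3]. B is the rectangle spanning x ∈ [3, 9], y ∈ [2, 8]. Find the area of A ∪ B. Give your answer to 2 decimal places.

40.00

By inclusion–exclusion:
Individual areas: |A| = 6, |B| = 36.
|A∩B|: x∈[7,9], y∈[2,3] → 2·1 = 2.
|A ∪ B| = 42 − 2 = 40.00.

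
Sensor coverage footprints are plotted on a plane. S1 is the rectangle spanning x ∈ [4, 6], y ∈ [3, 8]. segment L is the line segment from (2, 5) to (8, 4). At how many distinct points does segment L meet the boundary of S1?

2

The segment meets the boundary at (6,4.333), (4,4.667).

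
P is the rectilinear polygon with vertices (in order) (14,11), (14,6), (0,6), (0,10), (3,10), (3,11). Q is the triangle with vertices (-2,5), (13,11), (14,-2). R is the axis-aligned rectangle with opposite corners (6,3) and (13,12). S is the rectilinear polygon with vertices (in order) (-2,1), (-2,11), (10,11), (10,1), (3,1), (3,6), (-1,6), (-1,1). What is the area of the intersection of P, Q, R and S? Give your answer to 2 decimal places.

The intersection is the polygon with vertices (6,6), (6,8.2), (10,9.8), (10,6).
By the shoelace formula its area is 12.00.

12.00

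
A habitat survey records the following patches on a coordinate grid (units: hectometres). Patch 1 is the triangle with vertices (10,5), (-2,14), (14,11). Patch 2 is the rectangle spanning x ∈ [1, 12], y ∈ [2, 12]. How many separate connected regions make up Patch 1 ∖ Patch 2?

2

Patch 1 ∖ Patch 2 splits into 2 disjoint pieces (area 8.0417, area 3.375).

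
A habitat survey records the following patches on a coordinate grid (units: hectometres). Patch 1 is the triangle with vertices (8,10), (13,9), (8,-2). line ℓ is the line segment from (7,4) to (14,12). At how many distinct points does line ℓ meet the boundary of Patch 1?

The segment meets the boundary at (8,5.143), (11.617,9.277).

2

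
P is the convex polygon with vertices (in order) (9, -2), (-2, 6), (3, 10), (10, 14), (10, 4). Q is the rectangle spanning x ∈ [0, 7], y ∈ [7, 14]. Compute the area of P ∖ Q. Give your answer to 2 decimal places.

|P| = 101, |P∩Q| = 21.9714.
|P ∖ Q| = |P| − |P∩Q| = 101 − 21.9714 = 79.03.

79.03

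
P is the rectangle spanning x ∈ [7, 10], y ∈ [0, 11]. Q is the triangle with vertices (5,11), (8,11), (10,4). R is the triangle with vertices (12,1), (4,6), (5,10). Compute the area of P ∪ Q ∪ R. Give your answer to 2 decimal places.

47.36

By inclusion–exclusion:
Individual areas: |P| = 33, |Q| = 10.5, |R| = 18.5.
|P∩Q| = 7.7.
|P∩R| = 6.9375.
|Q∩R| = 0.
|P∩Q∩R| = 0.
|P ∪ Q ∪ R| = 62 − 14.6375 + 0 = 47.36.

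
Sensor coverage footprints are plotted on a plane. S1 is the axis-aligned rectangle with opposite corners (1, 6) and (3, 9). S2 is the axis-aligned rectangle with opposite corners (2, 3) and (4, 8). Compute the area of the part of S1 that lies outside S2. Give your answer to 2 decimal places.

|S1∩S2|: x∈[2,3], y∈[6,8] → 1·2 = 2.
|S1| = 6.
|S1 ∖ S2| = |S1| − |S1∩S2| = 6 − 2 = 4.00.

4.00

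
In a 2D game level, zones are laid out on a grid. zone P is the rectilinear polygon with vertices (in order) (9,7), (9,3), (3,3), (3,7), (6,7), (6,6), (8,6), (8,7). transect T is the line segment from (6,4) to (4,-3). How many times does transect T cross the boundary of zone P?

1

The segment meets the boundary at (5.714,3).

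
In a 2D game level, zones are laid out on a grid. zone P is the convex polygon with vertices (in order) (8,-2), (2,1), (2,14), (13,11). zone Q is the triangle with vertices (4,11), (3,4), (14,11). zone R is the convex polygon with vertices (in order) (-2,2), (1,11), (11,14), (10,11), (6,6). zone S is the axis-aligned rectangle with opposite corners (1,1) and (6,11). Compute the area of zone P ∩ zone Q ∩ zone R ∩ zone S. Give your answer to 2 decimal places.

The intersection is the polygon with vertices (6,11), (6,6), (3.077,4.538), (4,11).
By the shoelace formula its area is 13.77.

13.77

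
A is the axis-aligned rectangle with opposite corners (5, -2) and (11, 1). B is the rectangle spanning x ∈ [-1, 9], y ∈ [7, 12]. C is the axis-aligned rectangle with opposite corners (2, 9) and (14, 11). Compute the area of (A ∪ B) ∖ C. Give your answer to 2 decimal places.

54.00

|A ∪ B| = 68.
|(A ∪ B) ∩ C| = 14.
|(A ∪ B) ∖ C| = 68 − 14 = 54.00.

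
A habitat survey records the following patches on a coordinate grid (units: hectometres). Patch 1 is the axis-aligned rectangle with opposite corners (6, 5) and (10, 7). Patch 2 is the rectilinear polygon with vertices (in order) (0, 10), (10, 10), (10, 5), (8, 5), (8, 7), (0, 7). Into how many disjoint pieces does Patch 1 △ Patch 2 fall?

1

Patch 1 △ Patch 2 is a single connected region.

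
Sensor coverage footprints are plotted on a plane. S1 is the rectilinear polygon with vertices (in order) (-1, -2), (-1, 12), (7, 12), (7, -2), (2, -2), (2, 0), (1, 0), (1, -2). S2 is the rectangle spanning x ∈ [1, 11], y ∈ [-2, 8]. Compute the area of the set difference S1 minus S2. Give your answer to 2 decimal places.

52.00

|S1| = 110, |S1∩S2| = 58.
|S1 ∖ S2| = |S1| − |S1∩S2| = 110 − 58 = 52.00.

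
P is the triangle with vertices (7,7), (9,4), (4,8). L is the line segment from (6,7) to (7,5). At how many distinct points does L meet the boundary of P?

1

The segment meets the boundary at (6.5,6).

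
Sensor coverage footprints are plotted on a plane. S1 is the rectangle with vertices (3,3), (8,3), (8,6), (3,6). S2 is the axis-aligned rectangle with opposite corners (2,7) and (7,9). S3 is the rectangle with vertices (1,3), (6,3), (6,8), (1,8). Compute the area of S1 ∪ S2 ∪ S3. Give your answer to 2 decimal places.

37.00

By inclusion–exclusion:
Individual areas: |S1| = 15, |S2| = 10, |S3| = 25.
|S1∩S2| = 0 (no overlap).
|S1∩S3|: x∈[3,6], y∈[3,6] → 3·3 = 9.
|S2∩S3|: x∈[2,6], y∈[7,8] → 4·1 = 4.
|S1∩S2∩S3| = 0.
|S1 ∪ S2 ∪ S3| = 50 − 13 + 0 = 37.00.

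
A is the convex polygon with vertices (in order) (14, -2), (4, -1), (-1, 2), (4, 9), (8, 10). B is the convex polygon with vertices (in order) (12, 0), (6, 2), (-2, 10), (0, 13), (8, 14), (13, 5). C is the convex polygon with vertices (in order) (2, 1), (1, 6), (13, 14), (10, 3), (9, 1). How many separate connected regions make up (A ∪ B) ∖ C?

2

(A ∪ B) ∖ C splits into 2 disjoint pieces (area 46.9932, area 49.1189).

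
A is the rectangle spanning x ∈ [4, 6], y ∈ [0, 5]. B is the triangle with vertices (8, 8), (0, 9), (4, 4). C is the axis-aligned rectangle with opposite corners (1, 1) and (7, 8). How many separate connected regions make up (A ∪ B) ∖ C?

(A ∪ B) ∖ C splits into 2 disjoint pieces (area 2, area 4.125).

2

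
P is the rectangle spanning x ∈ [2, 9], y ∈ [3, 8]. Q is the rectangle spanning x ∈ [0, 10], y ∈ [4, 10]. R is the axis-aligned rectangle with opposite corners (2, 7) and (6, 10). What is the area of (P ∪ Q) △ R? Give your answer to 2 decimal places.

55.00

|P ∪ Q| = 67.
|(P ∪ Q) ∩ R| = 12.
|(P ∪ Q) △ R| = 67 + 12 − 24 = 55.00.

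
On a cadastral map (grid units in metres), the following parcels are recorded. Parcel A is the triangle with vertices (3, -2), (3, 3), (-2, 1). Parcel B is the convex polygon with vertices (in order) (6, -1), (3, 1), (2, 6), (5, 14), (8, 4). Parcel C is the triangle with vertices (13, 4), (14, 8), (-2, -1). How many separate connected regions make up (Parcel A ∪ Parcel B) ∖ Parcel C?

3

(Parcel A ∪ Parcel B) ∖ Parcel C splits into 3 disjoint pieces (area 3.8095, area 43.3343, area 5.1966).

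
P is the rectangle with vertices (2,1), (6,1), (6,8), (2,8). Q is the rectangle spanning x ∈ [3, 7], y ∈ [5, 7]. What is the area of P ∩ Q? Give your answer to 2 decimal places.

|P∩Q|: x∈[3,6], y∈[5,7] → 3·2 = 6.

6.00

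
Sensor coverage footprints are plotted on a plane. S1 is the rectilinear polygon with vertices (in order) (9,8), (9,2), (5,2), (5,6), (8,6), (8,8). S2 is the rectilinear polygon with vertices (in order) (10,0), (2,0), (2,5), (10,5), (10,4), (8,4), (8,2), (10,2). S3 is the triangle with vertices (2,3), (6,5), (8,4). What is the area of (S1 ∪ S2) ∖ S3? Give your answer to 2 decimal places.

40.00

|S1 ∪ S2| = 44.
|(S1 ∪ S2) ∩ S3| = 4.
|(S1 ∪ S2) ∖ S3| = 44 − 4 = 40.00.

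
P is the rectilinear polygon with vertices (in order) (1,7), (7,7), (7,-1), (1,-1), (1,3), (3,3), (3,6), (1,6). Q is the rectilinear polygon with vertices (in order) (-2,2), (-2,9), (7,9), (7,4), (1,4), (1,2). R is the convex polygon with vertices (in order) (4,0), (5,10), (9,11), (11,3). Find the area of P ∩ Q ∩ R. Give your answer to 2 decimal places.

The intersection is the polygon with vertices (7,4), (4.4,4), (4.7,7), (7,7).
By the shoelace formula its area is 7.35.

7.35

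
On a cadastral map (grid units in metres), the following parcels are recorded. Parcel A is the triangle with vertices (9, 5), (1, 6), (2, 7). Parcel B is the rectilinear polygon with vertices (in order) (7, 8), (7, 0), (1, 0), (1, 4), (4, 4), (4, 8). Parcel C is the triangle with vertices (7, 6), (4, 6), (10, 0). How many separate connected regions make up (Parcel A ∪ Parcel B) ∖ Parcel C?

(Parcel A ∪ Parcel B) ∖ Parcel C splits into 2 disjoint pieces (area 33.9911, area 0.225).

2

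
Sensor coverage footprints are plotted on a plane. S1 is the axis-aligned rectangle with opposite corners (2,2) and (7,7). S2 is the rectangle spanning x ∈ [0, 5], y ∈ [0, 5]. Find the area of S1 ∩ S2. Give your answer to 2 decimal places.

|S1∩S2|: x∈[2,5], y∈[2,5] → 3·3 = 9.

9.00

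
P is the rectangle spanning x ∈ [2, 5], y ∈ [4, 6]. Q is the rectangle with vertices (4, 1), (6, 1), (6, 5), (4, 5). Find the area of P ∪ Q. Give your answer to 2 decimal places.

13.00

By inclusion–exclusion:
Individual areas: |P| = 6, |Q| = 8.
|P∩Q|: x∈[4,5], y∈[4,5] → 1·1 = 1.
|P ∪ Q| = 14 − 1 = 13.00.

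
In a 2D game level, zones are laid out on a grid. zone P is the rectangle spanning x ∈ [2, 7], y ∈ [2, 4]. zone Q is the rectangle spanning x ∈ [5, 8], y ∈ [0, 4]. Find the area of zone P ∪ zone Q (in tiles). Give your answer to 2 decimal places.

By inclusion–exclusion:
Individual areas: |zone P| = 10, |zone Q| = 12.
|zone P∩zone Q|: x∈[5,7], y∈[2,4] → 2·2 = 4.
|zone P ∪ zone Q| = 22 − 4 = 18.00.

18.00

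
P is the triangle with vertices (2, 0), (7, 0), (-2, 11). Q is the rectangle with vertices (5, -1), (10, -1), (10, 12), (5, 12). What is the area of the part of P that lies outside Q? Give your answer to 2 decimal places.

25.06

|P| = 27.5, |P∩Q| = 2.4444.
|P ∖ Q| = |P| − |P∩Q| = 27.5 − 2.4444 = 25.06.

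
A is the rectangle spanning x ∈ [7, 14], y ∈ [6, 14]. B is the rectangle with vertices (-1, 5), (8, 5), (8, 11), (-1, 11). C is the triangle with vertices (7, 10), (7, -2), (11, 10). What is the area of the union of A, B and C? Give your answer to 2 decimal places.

By inclusion–exclusion:
Individual areas: |A| = 56, |B| = 54, |C| = 24.
|A∩B|: x∈[7,8], y∈[6,11] → 1·5 = 5.
|A∩C| = 13.3333.
|B∩C| = 5.
|A∩B∩C| = 4.
|A ∪ B ∪ C| = 134 − 23.3333 + 4 = 114.67.

114.67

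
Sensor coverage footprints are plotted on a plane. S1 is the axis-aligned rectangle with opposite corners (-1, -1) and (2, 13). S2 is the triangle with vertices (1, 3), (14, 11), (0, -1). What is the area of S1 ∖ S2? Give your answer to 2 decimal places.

|S1| = 42, |S1∩S2| = 4.5934.
|S1 ∖ S2| = |S1| − |S1∩S2| = 42 − 4.5934 = 37.41.

37.41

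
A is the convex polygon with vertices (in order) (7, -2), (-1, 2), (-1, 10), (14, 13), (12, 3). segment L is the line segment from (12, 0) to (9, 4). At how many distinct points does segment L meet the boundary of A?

1

The segment meets the boundary at (10.714,1.714).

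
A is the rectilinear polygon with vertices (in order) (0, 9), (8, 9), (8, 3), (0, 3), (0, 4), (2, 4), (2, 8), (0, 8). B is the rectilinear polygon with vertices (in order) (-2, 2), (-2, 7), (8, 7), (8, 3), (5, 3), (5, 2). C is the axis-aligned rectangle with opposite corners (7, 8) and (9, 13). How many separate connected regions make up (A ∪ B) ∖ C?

(A ∪ B) ∖ C is a single connected region.

1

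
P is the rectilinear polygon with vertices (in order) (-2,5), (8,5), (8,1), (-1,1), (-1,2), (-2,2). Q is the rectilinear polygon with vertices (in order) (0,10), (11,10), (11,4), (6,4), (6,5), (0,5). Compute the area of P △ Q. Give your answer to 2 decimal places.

|P| = 39, |Q| = 60, |P∩Q| = 2.
|P △ Q| = |P| + |Q| − 2·|P∩Q| = 39 + 60 − 4 = 95.00.

95.00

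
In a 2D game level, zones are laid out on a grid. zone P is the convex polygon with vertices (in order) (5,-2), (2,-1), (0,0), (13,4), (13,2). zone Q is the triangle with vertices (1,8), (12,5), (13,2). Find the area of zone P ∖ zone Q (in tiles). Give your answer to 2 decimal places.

29.63

|zone P| = 31.5, |zone P∩zone Q| = 1.8715.
|zone P ∖ zone Q| = |zone P| − |zone P∩zone Q| = 31.5 − 1.8715 = 29.63.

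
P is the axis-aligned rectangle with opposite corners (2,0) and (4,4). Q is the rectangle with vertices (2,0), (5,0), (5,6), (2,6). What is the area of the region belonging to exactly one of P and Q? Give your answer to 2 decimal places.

|P∩Q|: x∈[2,4], y∈[0,4] → 2·4 = 8.
|P △ Q| = |P| + |Q| − 2·|P∩Q| = 8 + 18 − 16 = 10.00.

10.00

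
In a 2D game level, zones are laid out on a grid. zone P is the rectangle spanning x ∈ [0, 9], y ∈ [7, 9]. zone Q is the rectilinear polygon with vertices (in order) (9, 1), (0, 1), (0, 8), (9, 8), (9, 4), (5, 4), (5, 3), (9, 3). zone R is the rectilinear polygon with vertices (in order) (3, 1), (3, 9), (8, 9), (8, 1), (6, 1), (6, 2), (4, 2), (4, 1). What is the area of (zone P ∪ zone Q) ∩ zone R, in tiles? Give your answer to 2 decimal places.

35.00

|zone P ∪ zone Q| = 68.
|(zone P ∪ zone Q) ∩ zone R| = 35.00.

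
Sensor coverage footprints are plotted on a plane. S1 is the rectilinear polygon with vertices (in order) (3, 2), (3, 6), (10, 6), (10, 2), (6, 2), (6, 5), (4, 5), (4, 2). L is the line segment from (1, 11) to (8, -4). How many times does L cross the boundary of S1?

The segment meets the boundary at (4,4.571), (3.333,6).

2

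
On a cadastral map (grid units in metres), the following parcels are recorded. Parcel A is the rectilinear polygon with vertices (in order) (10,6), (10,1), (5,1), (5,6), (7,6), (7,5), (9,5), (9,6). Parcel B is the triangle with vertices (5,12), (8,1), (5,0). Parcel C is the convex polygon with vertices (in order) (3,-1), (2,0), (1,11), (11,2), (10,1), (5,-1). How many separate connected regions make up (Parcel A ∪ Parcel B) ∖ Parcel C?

2

(Parcel A ∪ Parcel B) ∖ Parcel C splits into 2 disjoint pieces (area 3.9091, area 3.45).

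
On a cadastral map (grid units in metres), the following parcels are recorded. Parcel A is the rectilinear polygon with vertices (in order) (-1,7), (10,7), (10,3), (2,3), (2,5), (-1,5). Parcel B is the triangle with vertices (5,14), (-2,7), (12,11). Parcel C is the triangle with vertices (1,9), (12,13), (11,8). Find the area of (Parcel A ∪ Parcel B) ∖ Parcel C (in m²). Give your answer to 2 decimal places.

|Parcel A ∪ Parcel B| = 73.
|(Parcel A ∪ Parcel B) ∩ Parcel C| = 13.0122.
|(Parcel A ∪ Parcel B) ∖ Parcel C| = 73 − 13.0122 = 59.99.

59.99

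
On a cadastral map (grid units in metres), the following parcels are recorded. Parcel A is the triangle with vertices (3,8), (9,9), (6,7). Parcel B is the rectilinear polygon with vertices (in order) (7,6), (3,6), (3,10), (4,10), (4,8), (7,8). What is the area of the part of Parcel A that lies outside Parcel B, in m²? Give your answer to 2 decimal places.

|Parcel A| = 4.5, |Parcel A∩Parcel B| = 2.25.
|Parcel A ∖ Parcel B| = |Parcel A| − |Parcel A∩Parcel B| = 4.5 − 2.25 = 2.25.

2.25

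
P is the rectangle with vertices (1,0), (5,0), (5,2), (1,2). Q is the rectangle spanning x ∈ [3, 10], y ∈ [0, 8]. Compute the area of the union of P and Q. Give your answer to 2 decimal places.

60.00

By inclusion–exclusion:
Individual areas: |P| = 8, |Q| = 56.
|P∩Q|: x∈[3,5], y∈[0,2] → 2·2 = 4.
|P ∪ Q| = 64 − 4 = 60.00.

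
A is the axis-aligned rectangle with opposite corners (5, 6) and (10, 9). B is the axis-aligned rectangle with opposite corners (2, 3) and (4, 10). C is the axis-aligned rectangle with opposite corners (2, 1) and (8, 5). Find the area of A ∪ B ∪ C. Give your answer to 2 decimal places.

By inclusion–exclusion:
Individual areas: |A| = 15, |B| = 14, |C| = 24.
|A∩B| = 0 (no overlap).
|A∩C| = 0 (no overlap).
|B∩C|: x∈[2,4], y∈[3,5] → 2·2 = 4.
|A∩B∩C| = 0.
|A ∪ B ∪ C| = 53 − 4 + 0 = 49.00.

49.00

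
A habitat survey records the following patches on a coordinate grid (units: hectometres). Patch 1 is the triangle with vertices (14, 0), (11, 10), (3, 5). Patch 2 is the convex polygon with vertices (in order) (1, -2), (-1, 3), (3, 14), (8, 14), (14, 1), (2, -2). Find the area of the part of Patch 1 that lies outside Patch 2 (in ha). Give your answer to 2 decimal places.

4.37

|Patch 1| = 47.5, |Patch 1∩Patch 2| = 43.1319.
|Patch 1 ∖ Patch 2| = |Patch 1| − |Patch 1∩Patch 2| = 47.5 − 43.1319 = 4.37.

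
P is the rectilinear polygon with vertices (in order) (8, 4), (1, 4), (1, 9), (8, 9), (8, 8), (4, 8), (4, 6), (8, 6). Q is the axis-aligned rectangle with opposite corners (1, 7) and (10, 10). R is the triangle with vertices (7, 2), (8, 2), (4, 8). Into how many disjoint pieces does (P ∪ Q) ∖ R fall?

2

(P ∪ Q) ∖ R splits into 2 disjoint pieces (area 38.9167, area 4).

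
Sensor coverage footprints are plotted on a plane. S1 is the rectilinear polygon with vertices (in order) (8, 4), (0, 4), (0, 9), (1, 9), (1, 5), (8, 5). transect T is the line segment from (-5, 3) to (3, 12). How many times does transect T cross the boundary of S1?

The segment meets the boundary at (0.333,9), (0,8.625).

2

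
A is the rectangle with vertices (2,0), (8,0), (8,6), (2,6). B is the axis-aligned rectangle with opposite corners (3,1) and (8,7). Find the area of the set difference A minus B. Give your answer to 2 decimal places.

|A∩B|: x∈[3,8], y∈[1,6] → 5·5 = 25.
|A| = 36.
|A ∖ B| = |A| − |A∩B| = 36 − 25 = 11.00.

11.00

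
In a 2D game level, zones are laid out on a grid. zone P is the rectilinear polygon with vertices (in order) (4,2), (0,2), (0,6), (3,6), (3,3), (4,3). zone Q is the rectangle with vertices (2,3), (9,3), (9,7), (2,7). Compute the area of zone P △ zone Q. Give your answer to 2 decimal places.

35.00

|zone P| = 13, |zone Q| = 28, |zone P∩zone Q| = 3.
|zone P △ zone Q| = |zone P| + |zone Q| − 2·|zone P∩zone Q| = 13 + 28 − 6 = 35.00.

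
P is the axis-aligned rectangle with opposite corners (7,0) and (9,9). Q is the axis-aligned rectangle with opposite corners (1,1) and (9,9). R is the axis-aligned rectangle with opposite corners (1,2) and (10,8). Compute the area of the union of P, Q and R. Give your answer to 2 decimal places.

72.00

By inclusion–exclusion:
Individual areas: |P| = 18, |Q| = 64, |R| = 54.
|P∩Q|: x∈[7,9], y∈[1,9] → 2·8 = 16.
|P∩R|: x∈[7,9], y∈[2,8] → 2·6 = 12.
|Q∩R|: x∈[1,9], y∈[2,8] → 8·6 = 48.
|P∩Q∩R| = 12.
|P ∪ Q ∪ R| = 136 − 76 + 12 = 72.00.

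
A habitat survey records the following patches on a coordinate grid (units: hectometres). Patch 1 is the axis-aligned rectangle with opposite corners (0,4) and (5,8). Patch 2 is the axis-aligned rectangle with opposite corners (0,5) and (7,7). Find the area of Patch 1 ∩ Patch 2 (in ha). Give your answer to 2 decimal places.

10.00

|Patch 1∩Patch 2|: x∈[0,5], y∈[5,7] → 5·2 = 10.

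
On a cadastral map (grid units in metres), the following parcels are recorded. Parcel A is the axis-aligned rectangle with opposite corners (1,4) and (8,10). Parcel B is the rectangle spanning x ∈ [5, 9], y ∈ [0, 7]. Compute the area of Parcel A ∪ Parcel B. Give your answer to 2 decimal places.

By inclusion–exclusion:
Individual areas: |Parcel A| = 42, |Parcel B| = 28.
|Parcel A∩Parcel B|: x∈[5,8], y∈[4,7] → 3·3 = 9.
|Parcel A ∪ Parcel B| = 70 − 9 = 61.00.

61.00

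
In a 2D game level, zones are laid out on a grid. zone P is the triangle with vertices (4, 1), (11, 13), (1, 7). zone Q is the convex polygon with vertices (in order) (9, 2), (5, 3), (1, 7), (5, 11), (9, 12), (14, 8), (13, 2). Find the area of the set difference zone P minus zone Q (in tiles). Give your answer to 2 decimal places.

|zone P| = 39, |zone P∩zone Q| = 31.7664.
|zone P ∖ zone Q| = |zone P| − |zone P∩zone Q| = 39 − 31.7664 = 7.23.

7.23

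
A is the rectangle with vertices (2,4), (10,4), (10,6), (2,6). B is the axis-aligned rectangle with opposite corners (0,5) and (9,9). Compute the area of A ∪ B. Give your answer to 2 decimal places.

45.00

By inclusion–exclusion:
Individual areas: |A| = 16, |B| = 36.
|A∩B|: x∈[2,9], y∈[5,6] → 7·1 = 7.
|A ∪ B| = 52 − 7 = 45.00.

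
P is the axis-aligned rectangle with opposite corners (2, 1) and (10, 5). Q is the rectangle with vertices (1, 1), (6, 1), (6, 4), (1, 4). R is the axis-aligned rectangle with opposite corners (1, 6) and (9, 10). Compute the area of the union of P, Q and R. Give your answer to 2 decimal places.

67.00

By inclusion–exclusion:
Individual areas: |P| = 32, |Q| = 15, |R| = 32.
|P∩Q|: x∈[2,6], y∈[1,4] → 4·3 = 12.
|P∩R| = 0 (no overlap).
|Q∩R| = 0 (no overlap).
|P∩Q∩R| = 0.
|P ∪ Q ∪ R| = 79 − 12 + 0 = 67.00.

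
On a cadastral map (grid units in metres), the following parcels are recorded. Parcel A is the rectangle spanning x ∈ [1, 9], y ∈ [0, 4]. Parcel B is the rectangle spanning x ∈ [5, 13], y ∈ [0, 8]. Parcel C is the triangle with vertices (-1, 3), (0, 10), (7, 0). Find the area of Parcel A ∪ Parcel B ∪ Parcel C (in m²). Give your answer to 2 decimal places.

97.85

By inclusion–exclusion:
Individual areas: |Parcel A| = 32, |Parcel B| = 64, |Parcel C| = 29.5.
|Parcel A∩Parcel B|: x∈[5,9], y∈[0,4] → 4·4 = 16.
|Parcel A∩Parcel C| = 11.65.
|Parcel B∩Parcel C| = 2.1071.
|Parcel A∩Parcel B∩Parcel C| = 2.1071.
|Parcel A ∪ Parcel B ∪ Parcel C| = 125.5 − 29.7571 + 2.1071 = 97.85.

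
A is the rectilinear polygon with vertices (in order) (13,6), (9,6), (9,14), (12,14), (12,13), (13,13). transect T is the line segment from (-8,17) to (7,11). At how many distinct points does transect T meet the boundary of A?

The segment lies entirely outside A and never meets its boundary.

0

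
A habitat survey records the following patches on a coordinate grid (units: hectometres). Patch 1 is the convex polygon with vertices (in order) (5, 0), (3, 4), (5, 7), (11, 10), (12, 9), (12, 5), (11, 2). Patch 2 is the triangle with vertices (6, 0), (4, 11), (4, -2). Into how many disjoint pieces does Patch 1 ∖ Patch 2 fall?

Patch 1 ∖ Patch 2 splits into 2 disjoint pieces (area 1.75, area 48.5679).

2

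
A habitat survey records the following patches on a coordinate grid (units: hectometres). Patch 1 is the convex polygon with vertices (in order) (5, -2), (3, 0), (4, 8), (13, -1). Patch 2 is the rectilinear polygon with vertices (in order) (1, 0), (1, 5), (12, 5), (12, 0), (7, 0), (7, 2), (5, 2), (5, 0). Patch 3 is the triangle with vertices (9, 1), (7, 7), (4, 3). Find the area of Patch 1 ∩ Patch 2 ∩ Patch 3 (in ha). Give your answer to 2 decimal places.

10.45

The intersection is the polygon with vertices (7,5), (8,4), (9,1), (7,1.8), (7,2), (6.5,2), (4,3), (5.5,5).
By the shoelace formula its area is 10.45.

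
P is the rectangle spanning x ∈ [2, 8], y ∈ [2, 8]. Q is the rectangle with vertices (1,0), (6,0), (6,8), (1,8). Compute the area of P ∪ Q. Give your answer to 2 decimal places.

52.00

By inclusion–exclusion:
Individual areas: |P| = 36, |Q| = 40.
|P∩Q|: x∈[2,6], y∈[2,8] → 4·6 = 24.
|P ∪ Q| = 76 − 24 = 52.00.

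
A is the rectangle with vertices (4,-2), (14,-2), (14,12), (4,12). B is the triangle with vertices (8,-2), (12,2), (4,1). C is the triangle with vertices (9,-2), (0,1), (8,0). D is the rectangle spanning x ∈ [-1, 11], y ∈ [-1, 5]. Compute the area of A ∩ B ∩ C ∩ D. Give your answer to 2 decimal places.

2.78

The intersection is the polygon with vertices (4.8,0.4), (8,0), (8.5,-1), (6.667,-1).
By the shoelace formula its area is 2.78.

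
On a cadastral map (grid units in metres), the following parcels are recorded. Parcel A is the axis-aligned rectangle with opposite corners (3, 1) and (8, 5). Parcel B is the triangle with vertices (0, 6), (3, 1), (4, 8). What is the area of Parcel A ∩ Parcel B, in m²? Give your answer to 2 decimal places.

The intersection is the polygon with vertices (3,5), (3.571,5), (3,1).
By the shoelace formula its area is 1.14.

1.14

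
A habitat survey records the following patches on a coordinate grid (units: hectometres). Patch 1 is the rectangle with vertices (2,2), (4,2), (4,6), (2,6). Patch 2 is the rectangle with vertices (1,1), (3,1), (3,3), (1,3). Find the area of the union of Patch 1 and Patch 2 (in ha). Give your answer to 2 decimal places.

By inclusion–exclusion:
Individual areas: |Patch 1| = 8, |Patch 2| = 4.
|Patch 1∩Patch 2|: x∈[2,3], y∈[2,3] → 1·1 = 1.
|Patch 1 ∪ Patch 2| = 12 − 1 = 11.00.

11.00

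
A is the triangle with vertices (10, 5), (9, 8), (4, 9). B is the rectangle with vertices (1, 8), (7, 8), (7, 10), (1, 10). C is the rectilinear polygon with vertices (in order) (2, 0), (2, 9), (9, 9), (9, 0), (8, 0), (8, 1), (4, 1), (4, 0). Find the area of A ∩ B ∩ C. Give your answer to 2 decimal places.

1.35

The intersection is the polygon with vertices (7,8.4), (7,8), (5.5,8), (4,9).
By the shoelace formula its area is 1.35.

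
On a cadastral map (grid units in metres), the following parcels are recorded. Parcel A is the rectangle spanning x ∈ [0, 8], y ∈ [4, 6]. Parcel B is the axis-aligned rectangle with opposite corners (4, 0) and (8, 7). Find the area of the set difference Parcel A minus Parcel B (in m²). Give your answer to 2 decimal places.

|Parcel A∩Parcel B|: x∈[4,8], y∈[4,6] → 4·2 = 8.
|Parcel A| = 16.
|Parcel A ∖ Parcel B| = |Parcel A| − |Parcel A∩Parcel B| = 16 − 8 = 8.00.

8.00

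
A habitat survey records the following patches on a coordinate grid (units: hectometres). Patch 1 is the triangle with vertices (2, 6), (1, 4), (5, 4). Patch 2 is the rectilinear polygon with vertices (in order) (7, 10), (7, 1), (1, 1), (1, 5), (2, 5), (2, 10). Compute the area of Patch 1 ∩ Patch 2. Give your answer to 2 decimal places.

3.75

The intersection is the polygon with vertices (1.5,5), (2,5), (2,6), (5,4), (1,4).
By the shoelace formula its area is 3.75.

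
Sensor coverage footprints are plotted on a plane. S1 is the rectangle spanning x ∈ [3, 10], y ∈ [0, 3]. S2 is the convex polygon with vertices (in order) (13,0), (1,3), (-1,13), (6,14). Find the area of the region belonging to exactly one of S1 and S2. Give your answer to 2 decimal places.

111.25

|S1| = 21, |S2| = 109.5, |S1∩S2| = 9.625.
|S1 △ S2| = |S1| + |S2| − 2·|S1∩S2| = 21 + 109.5 − 19.25 = 111.25.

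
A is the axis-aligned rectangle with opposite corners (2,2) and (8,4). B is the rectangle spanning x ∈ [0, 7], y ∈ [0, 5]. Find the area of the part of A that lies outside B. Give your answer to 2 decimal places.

2.00

|A∩B|: x∈[2,7], y∈[2,4] → 5·2 = 10.
|A| = 12.
|A ∖ B| = |A| − |A∩B| = 12 − 10 = 2.00.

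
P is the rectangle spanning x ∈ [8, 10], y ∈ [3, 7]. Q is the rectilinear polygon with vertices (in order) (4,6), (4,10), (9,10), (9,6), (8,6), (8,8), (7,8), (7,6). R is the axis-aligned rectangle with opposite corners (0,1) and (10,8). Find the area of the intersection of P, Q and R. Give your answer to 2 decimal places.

The intersection is the polygon with vertices (9,6), (8,6), (8,7), (9,7).
By the shoelace formula its area is 1.00.

1.00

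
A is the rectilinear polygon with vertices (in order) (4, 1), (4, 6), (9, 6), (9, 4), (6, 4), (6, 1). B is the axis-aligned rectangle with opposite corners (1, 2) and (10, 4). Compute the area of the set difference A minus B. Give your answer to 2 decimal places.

12.00

|A| = 16, |A∩B| = 4.
|A ∖ B| = |A| − |A∩B| = 16 − 4 = 12.00.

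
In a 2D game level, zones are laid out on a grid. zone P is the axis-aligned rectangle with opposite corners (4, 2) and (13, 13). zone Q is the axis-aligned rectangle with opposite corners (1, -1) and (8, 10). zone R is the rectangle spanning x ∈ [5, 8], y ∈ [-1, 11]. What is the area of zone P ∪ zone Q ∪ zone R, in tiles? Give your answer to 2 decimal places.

By inclusion–exclusion:
Individual areas: |zone P| = 99, |zone Q| = 77, |zone R| = 36.
|zone P∩zone Q|: x∈[4,8], y∈[2,10] → 4·8 = 32.
|zone P∩zone R|: x∈[5,8], y∈[2,11] → 3·9 = 27.
|zone Q∩zone R|: x∈[5,8], y∈[-1,10] → 3·11 = 33.
|zone P∩zone Q∩zone R| = 24.
|zone P ∪ zone Q ∪ zone R| = 212 − 92 + 24 = 144.00.

144.00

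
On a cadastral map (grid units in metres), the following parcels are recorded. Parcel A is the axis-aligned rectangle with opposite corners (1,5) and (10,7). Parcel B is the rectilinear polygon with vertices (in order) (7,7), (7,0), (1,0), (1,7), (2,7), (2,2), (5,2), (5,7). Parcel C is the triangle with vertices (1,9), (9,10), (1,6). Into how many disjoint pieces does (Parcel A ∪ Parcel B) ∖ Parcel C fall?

1

(Parcel A ∪ Parcel B) ∖ Parcel C is a single connected region.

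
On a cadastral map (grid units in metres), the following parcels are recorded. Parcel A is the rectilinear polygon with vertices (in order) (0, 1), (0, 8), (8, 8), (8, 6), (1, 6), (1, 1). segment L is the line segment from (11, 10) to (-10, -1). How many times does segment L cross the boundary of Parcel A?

The segment meets the boundary at (0,4.238), (1,4.762), (3.364,6), (7.182,8).

4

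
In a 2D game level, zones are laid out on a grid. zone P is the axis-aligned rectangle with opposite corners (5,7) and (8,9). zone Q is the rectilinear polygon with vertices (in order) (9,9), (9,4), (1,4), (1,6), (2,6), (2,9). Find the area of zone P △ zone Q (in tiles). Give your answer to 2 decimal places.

|zone P| = 6, |zone Q| = 37, |zone P∩zone Q| = 6.
|zone P △ zone Q| = |zone P| + |zone Q| − 2·|zone P∩zone Q| = 6 + 37 − 12 = 31.00.

31.00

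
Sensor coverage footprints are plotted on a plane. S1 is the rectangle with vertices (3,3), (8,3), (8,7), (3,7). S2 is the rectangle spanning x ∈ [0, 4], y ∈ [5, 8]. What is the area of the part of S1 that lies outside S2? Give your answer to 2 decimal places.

18.00

|S1∩S2|: x∈[3,4], y∈[5,7] → 1·2 = 2.
|S1| = 20.
|S1 ∖ S2| = |S1| − |S1∩S2| = 20 − 2 = 18.00.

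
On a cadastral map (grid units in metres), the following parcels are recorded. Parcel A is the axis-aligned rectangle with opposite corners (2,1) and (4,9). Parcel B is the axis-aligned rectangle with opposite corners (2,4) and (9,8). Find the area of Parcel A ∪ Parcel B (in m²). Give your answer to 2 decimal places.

By inclusion–exclusion:
Individual areas: |Parcel A| = 16, |Parcel B| = 28.
|Parcel A∩Parcel B|: x∈[2,4], y∈[4,8] → 2·4 = 8.
|Parcel A ∪ Parcel B| = 44 − 8 = 36.00.

36.00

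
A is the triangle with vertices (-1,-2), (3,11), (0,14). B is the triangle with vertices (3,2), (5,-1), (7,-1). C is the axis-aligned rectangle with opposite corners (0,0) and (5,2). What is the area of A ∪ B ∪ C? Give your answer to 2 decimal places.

37.25

By inclusion–exclusion:
Individual areas: |A| = 25.5, |B| = 3, |C| = 10.
|A∩B| = 0.
|A∩C| = 0.0865.
|B∩C| = 1.1667.
|A∩B∩C| = 0.
|A ∪ B ∪ C| = 38.5 − 1.2532 + 0 = 37.25.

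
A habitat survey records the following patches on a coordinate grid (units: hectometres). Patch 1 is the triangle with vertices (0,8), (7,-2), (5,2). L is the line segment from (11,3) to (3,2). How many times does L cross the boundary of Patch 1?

2

The segment meets the boundary at (4.103,2.138), (4.811,2.226).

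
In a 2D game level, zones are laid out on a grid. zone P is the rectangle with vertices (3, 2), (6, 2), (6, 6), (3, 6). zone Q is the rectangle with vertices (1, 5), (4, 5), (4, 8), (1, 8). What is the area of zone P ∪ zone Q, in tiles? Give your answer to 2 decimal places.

By inclusion–exclusion:
Individual areas: |zone P| = 12, |zone Q| = 9.
|zone P∩zone Q|: x∈[3,4], y∈[5,6] → 1·1 = 1.
|zone P ∪ zone Q| = 21 − 1 = 20.00.

20.00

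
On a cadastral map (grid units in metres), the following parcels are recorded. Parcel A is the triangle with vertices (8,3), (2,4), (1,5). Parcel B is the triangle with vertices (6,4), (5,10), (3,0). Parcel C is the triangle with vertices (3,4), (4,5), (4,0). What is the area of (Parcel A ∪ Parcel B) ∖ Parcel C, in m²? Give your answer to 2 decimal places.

|Parcel A ∪ Parcel B| = 12.7746.
|(Parcel A ∪ Parcel B) ∩ Parcel C| = 1.5803.
|(Parcel A ∪ Parcel B) ∖ Parcel C| = 12.7746 − 1.5803 = 11.19.

11.19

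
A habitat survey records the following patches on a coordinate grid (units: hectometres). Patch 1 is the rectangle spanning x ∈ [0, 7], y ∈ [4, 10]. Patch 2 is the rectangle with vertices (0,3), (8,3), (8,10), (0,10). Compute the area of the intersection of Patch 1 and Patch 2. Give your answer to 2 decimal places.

|Patch 1∩Patch 2|: x∈[0,7], y∈[4,10] → 7·6 = 42.

42.00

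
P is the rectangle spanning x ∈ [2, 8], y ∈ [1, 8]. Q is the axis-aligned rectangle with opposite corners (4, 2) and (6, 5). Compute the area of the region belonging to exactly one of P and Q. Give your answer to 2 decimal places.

|P∩Q|: x∈[4,6], y∈[2,5] → 2·3 = 6.
|P △ Q| = |P| + |Q| − 2·|P∩Q| = 42 + 6 − 12 = 36.00.

36.00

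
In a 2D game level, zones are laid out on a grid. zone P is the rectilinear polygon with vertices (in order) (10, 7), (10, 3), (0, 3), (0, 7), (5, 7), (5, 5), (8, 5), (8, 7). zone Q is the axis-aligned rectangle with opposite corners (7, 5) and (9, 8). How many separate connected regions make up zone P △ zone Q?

zone P △ zone Q is a single connected region.

1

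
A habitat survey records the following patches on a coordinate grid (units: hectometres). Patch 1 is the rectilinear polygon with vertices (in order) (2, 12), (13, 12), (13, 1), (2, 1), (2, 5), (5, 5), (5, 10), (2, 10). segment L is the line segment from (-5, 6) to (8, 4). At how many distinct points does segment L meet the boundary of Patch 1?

The segment meets the boundary at (2,4.923).

1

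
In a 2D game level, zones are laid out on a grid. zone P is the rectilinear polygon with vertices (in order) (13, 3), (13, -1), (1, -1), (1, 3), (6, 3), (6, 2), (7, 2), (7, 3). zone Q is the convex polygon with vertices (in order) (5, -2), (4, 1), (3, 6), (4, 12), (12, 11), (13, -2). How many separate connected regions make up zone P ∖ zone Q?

zone P ∖ zone Q splits into 2 disjoint pieces (area 0.9231, area 12.2667).

2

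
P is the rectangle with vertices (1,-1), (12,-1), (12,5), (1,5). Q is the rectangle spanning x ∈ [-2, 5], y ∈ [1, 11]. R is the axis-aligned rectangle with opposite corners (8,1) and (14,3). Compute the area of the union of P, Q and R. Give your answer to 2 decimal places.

124.00

By inclusion–exclusion:
Individual areas: |P| = 66, |Q| = 70, |R| = 12.
|P∩Q|: x∈[1,5], y∈[1,5] → 4·4 = 16.
|P∩R|: x∈[8,12], y∈[1,3] → 4·2 = 8.
|Q∩R| = 0 (no overlap).
|P∩Q∩R| = 0.
|P ∪ Q ∪ R| = 148 − 24 + 0 = 124.00.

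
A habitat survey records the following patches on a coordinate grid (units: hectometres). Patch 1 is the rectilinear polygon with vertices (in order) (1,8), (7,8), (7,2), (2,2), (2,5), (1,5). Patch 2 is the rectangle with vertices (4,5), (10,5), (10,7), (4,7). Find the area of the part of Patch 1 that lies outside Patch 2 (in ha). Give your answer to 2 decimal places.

|Patch 1| = 33, |Patch 1∩Patch 2| = 6.
|Patch 1 ∖ Patch 2| = |Patch 1| − |Patch 1∩Patch 2| = 33 − 6 = 27.00.

27.00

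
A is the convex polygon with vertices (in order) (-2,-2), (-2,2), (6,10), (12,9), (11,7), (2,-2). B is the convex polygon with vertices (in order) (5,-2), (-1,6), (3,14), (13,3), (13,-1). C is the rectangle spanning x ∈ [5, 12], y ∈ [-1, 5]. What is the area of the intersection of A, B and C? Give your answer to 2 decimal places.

8.00

The intersection is the polygon with vertices (5,1), (5,5), (9,5).
By the shoelace formula its area is 8.00.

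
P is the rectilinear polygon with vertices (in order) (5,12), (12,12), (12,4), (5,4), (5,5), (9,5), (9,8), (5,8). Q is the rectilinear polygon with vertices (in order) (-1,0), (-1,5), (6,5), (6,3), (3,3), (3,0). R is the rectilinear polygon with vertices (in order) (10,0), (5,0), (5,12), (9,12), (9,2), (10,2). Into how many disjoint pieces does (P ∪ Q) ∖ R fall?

2

(P ∪ Q) ∖ R splits into 2 disjoint pieces (area 24, area 24).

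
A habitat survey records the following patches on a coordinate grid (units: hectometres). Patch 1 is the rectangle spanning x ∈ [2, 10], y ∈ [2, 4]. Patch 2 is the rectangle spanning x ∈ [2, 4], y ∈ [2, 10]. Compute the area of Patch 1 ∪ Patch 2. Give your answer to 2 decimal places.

By inclusion–exclusion:
Individual areas: |Patch 1| = 16, |Patch 2| = 16.
|Patch 1∩Patch 2|: x∈[2,4], y∈[2,4] → 2·2 = 4.
|Patch 1 ∪ Patch 2| = 32 − 4 = 28.00.

28.00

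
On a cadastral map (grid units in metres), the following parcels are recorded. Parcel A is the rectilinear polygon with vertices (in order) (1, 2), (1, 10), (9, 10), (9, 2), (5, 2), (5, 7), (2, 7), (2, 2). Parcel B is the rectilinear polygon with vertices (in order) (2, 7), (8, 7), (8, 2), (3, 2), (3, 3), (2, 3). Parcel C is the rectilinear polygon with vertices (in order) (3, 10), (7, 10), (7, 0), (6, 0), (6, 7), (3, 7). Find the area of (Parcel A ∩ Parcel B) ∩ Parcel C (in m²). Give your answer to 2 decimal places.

5.00

|Parcel A ∩ Parcel B| = 15.
|(Parcel A ∩ Parcel B) ∩ Parcel C| = 5.00.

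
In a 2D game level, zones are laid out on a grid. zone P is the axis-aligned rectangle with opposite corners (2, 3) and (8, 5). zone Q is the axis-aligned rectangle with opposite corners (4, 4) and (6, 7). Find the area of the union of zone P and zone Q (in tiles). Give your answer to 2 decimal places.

By inclusion–exclusion:
Individual areas: |zone P| = 12, |zone Q| = 6.
|zone P∩zone Q|: x∈[4,6], y∈[4,5] → 2·1 = 2.
|zone P ∪ zone Q| = 18 − 2 = 16.00.

16.00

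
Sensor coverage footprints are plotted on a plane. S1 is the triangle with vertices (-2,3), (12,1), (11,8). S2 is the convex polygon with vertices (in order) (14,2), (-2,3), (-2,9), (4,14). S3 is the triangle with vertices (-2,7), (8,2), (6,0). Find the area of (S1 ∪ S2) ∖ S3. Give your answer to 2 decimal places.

107.96

|S1 ∪ S2| = 119.0978.
|(S1 ∪ S2) ∩ S3| = 11.1357.
|(S1 ∪ S2) ∖ S3| = 119.0978 − 11.1357 = 107.96.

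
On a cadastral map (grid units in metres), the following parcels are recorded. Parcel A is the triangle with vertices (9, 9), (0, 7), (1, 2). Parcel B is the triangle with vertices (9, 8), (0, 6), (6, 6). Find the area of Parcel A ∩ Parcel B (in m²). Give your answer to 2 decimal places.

The intersection is the polygon with vertices (0.192,6.043), (7.468,7.66), (5.571,6), (0.2,6).
By the shoelace formula its area is 4.62.

4.62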